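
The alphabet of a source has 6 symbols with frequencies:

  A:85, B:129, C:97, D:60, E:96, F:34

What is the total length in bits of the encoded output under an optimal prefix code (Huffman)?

Greedily combine the two least-frequent nodes:
F(34) + D(60) → 94
A(85) + 94 → 179
E(96) + C(97) → 193
B(129) + 179 → 308
193 + 308 → 501
The encoded length is the sum of every internal node's weight: 94 + 179 + 193 + 308 + 501 = 1275 bits.

1275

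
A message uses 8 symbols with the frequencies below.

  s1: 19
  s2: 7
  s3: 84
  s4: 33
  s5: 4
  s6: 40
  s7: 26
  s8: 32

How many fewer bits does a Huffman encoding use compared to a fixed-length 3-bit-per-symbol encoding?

83

Fixed-length: 3 bits × 245 symbols = 735 bits.
Huffman merges:
combine s5(4), s2(7) → 11
combine 11, s1(19) → 30
combine s7(26), 30 → 56
combine s8(32), s4(33) → 65
combine s6(40), 56 → 96
combine 65, s3(84) → 149
combine 96, 149 → 245
Huffman total = 11 + 30 + 56 + 65 + 96 + 149 + 245 = 652 bits.
Saving = 735 − 652 = 83 bits.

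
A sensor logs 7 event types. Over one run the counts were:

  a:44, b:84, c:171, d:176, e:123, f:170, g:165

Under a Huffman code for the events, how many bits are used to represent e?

3

Repeatedly merge the two smallest:
merge a(44) and b(84): 128
merge e(123) and 128: 251
merge g(165) and f(170): 335
merge c(171) and d(176): 347
merge 251 and 335: 586
merge 347 and 586: 933
e sits 3 levels below the root, so its codeword is 3 bits.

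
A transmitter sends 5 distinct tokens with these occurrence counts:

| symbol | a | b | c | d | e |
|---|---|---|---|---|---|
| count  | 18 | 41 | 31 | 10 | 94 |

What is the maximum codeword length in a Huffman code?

Merge the two lowest-weight nodes at each step:
merge d(10) and a(18): 28
merge 28 and c(31): 59
merge b(41) and 59: 100
merge e(94) and 100: 194
The rarest symbols sit at the bottom; the longest codeword is 4 bits.

4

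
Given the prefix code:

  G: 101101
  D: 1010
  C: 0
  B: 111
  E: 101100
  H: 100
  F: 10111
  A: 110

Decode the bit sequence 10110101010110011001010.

Read left to right; each codeword is recognised as soon as it completes (prefix code):
  101101→G | 0→C | 1010→D | 110→A | 0→C | 110→A | 0→C | 1010→D
Decoded message: GCDACACD

GCDACACD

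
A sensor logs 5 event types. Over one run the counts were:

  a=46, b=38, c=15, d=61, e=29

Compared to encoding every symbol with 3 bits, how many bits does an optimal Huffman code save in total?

Fixed-length: 3 bits × 189 symbols = 567 bits.
Huffman merges:
merge c(15) and e(29): 44
merge b(38) and 44: 82
merge a(46) and d(61): 107
merge 82 and 107: 189
Huffman total = 44 + 82 + 107 + 189 = 422 bits.
Saving = 567 − 422 = 145 bits.

145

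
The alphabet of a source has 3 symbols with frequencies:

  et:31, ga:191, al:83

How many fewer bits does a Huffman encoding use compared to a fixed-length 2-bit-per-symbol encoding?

Fixed-length: 2 bits × 305 symbols = 610 bits.
Huffman merges:
combine et(31), al(83) → 114
combine 114, ga(191) → 305
Huffman total = 114 + 305 = 419 bits.
Saving = 610 − 419 = 191 bits.

191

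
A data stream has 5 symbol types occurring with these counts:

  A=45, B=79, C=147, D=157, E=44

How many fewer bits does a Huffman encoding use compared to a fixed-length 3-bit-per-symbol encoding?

Fixed-length: 3 bits × 472 symbols = 1416 bits.
Huffman merges:
E(44) + A(45) → 89
B(79) + 89 → 168
C(147) + D(157) → 304
168 + 304 → 472
Huffman total = 89 + 168 + 304 + 472 = 1033 bits.
Saving = 1416 − 1033 = 383 bits.

383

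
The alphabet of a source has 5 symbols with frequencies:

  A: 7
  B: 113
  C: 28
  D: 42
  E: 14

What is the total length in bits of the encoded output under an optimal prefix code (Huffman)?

365

Merge the two smallest weights repeatedly:
merge A(7) and E(14): 21
merge 21 and C(28): 49
merge D(42) and 49: 91
merge 91 and B(113): 204
Total encoded bits = sum of merged weights = 21 + 49 + 91 + 204 = 365.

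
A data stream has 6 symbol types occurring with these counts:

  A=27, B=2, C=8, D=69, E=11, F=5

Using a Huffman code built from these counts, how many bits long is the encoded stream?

Merge the two smallest weights repeatedly:
combine B(2), F(5) → 7
combine 7, C(8) → 15
combine E(11), 15 → 26
combine 26, A(27) → 53
combine 53, D(69) → 122
Total encoded bits = sum of merged weights = 7 + 15 + 26 + 53 + 122 = 223.

223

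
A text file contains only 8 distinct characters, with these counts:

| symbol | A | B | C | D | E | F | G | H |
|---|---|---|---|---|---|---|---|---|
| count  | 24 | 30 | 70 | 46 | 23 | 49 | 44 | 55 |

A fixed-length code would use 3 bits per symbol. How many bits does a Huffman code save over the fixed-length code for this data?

Fixed-length: 3 bits × 341 symbols = 1023 bits.
Huffman merges:
E(23) + A(24) → 47
B(30) + G(44) → 74
D(46) + 47 → 93
F(49) + H(55) → 104
C(70) + 74 → 144
93 + 104 → 197
144 + 197 → 341
Huffman total = 47 + 74 + 93 + 104 + 144 + 197 + 341 = 1000 bits.
Saving = 1023 − 1000 = 23 bits.

23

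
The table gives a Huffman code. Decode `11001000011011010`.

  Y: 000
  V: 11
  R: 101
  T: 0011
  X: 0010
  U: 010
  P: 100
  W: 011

Read left to right; each codeword is recognised as soon as it completes (prefix code):
  11→V | 0010→X | 000→Y | 11→V | 011→W | 010→U
Decoded message: VXYVWU

VXYVWU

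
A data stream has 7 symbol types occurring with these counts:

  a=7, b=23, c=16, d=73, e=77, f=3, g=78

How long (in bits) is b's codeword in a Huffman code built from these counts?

3

Build the tree from the bottom:
merge f(3) and a(7): 10
merge 10 and c(16): 26
merge b(23) and 26: 49
merge 49 and d(73): 122
merge e(77) and g(78): 155
merge 122 and 155: 277
b's leaf is at depth 3, giving a 3-bit codeword.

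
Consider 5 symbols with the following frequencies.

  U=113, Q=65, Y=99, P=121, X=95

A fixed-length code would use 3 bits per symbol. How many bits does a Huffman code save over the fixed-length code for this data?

Fixed-length: 3 bits × 493 symbols = 1479 bits.
Huffman merges:
Q(65) + X(95) → 160
Y(99) + U(113) → 212
P(121) + 160 → 281
212 + 281 → 493
Huffman total = 160 + 212 + 281 + 493 = 1146 bits.
Saving = 1479 − 1146 = 333 bits.

333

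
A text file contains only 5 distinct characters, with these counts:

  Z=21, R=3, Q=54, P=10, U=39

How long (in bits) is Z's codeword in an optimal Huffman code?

3

Huffman merges, smallest pair first:
combine R(3), P(10) → 13
combine 13, Z(21) → 34
combine 34, U(39) → 73
combine Q(54), 73 → 127
Z's leaf is at depth 3, giving a 3-bit codeword.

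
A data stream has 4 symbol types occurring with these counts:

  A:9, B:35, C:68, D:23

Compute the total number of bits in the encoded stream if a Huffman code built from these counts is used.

234

Greedily combine the two least-frequent nodes:
combine A(9), D(23) → 32
combine 32, B(35) → 67
combine 67, C(68) → 135
Each symbol's bit-cost is frequency × depth; summing gives 234 bits (equivalently 32 + 67 + 135).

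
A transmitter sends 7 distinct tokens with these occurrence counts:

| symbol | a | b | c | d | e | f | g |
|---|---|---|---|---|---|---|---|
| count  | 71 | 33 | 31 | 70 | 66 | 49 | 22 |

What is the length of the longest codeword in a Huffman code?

4

Merge the two lowest-weight nodes at each step:
g(22) + c(31) → 53
b(33) + f(49) → 82
53 + e(66) → 119
d(70) + a(71) → 141
82 + 119 → 201
141 + 201 → 342
The rarest symbols sit at the bottom; the longest codeword is 4 bits.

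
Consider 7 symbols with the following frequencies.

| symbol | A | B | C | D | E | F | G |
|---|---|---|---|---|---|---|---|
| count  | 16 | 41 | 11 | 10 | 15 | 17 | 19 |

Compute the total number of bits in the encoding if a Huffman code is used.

346

Merge the two smallest weights repeatedly:
D(10) + C(11) → 21
E(15) + A(16) → 31
F(17) + G(19) → 36
21 + 31 → 52
36 + B(41) → 77
52 + 77 → 129
Total encoded bits = sum of merged weights = 21 + 31 + 36 + 52 + 77 + 129 = 346.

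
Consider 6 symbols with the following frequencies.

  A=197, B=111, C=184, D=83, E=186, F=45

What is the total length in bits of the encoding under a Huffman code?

Build the Huffman tree bottom-up:
combine F(45), D(83) → 128
combine B(111), 128 → 239
combine C(184), E(186) → 370
combine A(197), 239 → 436
combine 370, 436 → 806
The encoded length is the sum of every internal node's weight: 128 + 239 + 370 + 436 + 806 = 1979 bits.

1979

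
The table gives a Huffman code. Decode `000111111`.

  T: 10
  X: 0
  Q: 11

Read left to right; each codeword is recognised as soon as it completes (prefix code):
  0→X | 0→X | 0→X | 11→Q | 11→Q | 11→Q
Decoded message: XXXQQQ

XXXQQQ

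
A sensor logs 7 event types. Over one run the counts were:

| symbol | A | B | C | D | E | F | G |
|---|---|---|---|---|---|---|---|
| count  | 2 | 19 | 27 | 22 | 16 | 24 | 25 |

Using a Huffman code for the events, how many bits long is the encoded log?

Merge the two smallest weights repeatedly:
merge A(2) and E(16): 18
merge 18 and B(19): 37
merge D(22) and F(24): 46
merge G(25) and C(27): 52
merge 37 and 46: 83
merge 52 and 83: 135
The encoded length is the sum of every internal node's weight: 18 + 37 + 46 + 52 + 83 + 135 = 371 bits.

371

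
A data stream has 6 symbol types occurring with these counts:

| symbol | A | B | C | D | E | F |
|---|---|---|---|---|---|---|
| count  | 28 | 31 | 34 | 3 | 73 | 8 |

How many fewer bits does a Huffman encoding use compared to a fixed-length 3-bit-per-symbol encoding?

Fixed-length: 3 bits × 177 symbols = 531 bits.
Huffman merges:
D(3) + F(8) → 11
11 + A(28) → 39
B(31) + C(34) → 65
39 + 65 → 104
E(73) + 104 → 177
Huffman total = 11 + 39 + 65 + 104 + 177 = 396 bits.
Saving = 531 − 396 = 135 bits.

135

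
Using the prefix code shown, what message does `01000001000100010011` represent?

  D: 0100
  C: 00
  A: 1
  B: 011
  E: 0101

Read left to right; each codeword is recognised as soon as it completes (prefix code):
  0100→D | 00→C | 0100→D | 0100→D | 0100→D | 1→A | 1→A
Decoded message: DCDDDAA

DCDDDAA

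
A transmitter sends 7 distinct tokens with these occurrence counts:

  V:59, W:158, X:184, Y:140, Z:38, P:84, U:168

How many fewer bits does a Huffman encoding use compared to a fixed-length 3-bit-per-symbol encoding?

Fixed-length: 3 bits × 831 symbols = 2493 bits.
Huffman merges:
combine Z(38), V(59) → 97
combine P(84), 97 → 181
combine Y(140), W(158) → 298
combine U(168), 181 → 349
combine X(184), 298 → 482
combine 349, 482 → 831
Huffman total = 97 + 181 + 298 + 349 + 482 + 831 = 2238 bits.
Saving = 2493 − 2238 = 255 bits.

255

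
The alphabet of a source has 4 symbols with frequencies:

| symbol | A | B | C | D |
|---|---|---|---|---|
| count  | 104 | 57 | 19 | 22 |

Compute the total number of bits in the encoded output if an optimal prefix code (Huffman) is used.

Greedily combine the two least-frequent nodes:
C(19) + D(22) → 41
41 + B(57) → 98
98 + A(104) → 202
Total encoded bits = sum of merged weights = 41 + 98 + 202 = 341.

341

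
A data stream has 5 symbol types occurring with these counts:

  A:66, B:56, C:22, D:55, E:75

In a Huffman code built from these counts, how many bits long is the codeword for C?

3

Huffman merges, smallest pair first:
combine C(22), D(55) → 77
combine B(56), A(66) → 122
combine E(75), 77 → 152
combine 122, 152 → 274
C sits 3 levels below the root, so its codeword is 3 bits.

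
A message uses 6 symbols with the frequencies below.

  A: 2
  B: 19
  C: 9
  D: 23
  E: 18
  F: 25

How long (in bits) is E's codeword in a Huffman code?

3

Repeatedly merge the two smallest:
combine A(2), C(9) → 11
combine 11, E(18) → 29
combine B(19), D(23) → 42
combine F(25), 29 → 54
combine 42, 54 → 96
The subtree containing E is merged 3 times, so code length = 3.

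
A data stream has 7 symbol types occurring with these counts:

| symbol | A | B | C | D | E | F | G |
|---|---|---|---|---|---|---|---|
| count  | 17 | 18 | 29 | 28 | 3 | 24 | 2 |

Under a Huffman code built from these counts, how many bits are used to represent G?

5

Repeatedly merge the two smallest:
G(2) + E(3) → 5
5 + A(17) → 22
B(18) + 22 → 40
F(24) + D(28) → 52
C(29) + 40 → 69
52 + 69 → 121
G's leaf is at depth 5, giving a 5-bit codeword.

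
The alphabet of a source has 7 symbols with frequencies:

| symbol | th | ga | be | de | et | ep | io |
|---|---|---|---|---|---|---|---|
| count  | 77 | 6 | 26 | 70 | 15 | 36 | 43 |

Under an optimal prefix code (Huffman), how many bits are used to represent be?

3

Repeatedly merge the two smallest:
ga(6) + et(15) → 21
21 + be(26) → 47
ep(36) + io(43) → 79
47 + de(70) → 117
th(77) + 79 → 156
117 + 156 → 273
be's leaf is at depth 3, giving a 3-bit codeword.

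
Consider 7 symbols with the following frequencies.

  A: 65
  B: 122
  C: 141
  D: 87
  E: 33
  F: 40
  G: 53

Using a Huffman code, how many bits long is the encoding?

1433

Greedily combine the two least-frequent nodes:
merge E(33) and F(40): 73
merge G(53) and A(65): 118
merge 73 and D(87): 160
merge 118 and B(122): 240
merge C(141) and 160: 301
merge 240 and 301: 541
Total encoded bits = sum of merged weights = 73 + 118 + 160 + 240 + 301 + 541 = 1433.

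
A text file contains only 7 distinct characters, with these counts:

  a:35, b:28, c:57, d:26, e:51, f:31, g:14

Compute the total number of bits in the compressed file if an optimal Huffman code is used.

Greedily combine the two least-frequent nodes:
combine g(14), d(26) → 40
combine b(28), f(31) → 59
combine a(35), 40 → 75
combine e(51), c(57) → 108
combine 59, 75 → 134
combine 108, 134 → 242
The encoded length is the sum of every internal node's weight: 40 + 59 + 75 + 108 + 134 + 242 = 658 bits.

658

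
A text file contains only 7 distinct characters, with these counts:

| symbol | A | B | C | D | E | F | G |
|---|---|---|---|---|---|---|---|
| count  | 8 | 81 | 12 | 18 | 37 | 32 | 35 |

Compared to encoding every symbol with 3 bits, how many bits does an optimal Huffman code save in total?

104

Fixed-length: 3 bits × 223 symbols = 669 bits.
Huffman merges:
merge A(8) and C(12): 20
merge D(18) and 20: 38
merge F(32) and G(35): 67
merge E(37) and 38: 75
merge 67 and 75: 142
merge B(81) and 142: 223
Huffman total = 20 + 38 + 67 + 75 + 142 + 223 = 565 bits.
Saving = 669 − 565 = 104 bits.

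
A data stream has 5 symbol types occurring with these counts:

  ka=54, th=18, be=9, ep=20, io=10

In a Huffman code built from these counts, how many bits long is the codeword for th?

Build the tree from the bottom:
merge be(9) and io(10): 19
merge th(18) and 19: 37
merge ep(20) and 37: 57
merge ka(54) and 57: 111
th sits 3 levels below the root, so its codeword is 3 bits.

3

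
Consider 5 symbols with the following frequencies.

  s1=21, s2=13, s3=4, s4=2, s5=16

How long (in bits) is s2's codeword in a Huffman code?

Huffman merges, smallest pair first:
combine s4(2), s3(4) → 6
combine 6, s2(13) → 19
combine s5(16), 19 → 35
combine s1(21), 35 → 56
s2's leaf is at depth 3, giving a 3-bit codeword.

3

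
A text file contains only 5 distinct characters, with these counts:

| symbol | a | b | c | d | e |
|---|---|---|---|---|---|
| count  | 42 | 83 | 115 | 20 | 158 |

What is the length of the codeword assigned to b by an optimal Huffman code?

Repeatedly merge the two smallest:
d(20) + a(42) → 62
62 + b(83) → 145
c(115) + 145 → 260
e(158) + 260 → 418
b's leaf is at depth 3, giving a 3-bit codeword.

3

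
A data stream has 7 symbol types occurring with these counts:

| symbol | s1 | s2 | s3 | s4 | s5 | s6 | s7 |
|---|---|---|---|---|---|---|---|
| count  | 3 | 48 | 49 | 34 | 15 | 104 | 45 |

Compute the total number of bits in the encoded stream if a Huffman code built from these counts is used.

756

Build the Huffman tree bottom-up:
s1(3) + s5(15) → 18
18 + s4(34) → 52
s7(45) + s2(48) → 93
s3(49) + 52 → 101
93 + 101 → 194
s6(104) + 194 → 298
Total encoded bits = sum of merged weights = 18 + 52 + 93 + 101 + 194 + 298 = 756.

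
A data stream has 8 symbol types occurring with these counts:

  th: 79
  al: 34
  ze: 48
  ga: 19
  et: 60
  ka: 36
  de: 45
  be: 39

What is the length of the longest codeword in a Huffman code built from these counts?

Merge the two lowest-weight nodes at each step:
merge ga(19) and al(34): 53
merge ka(36) and be(39): 75
merge de(45) and ze(48): 93
merge 53 and et(60): 113
merge 75 and th(79): 154
merge 93 and 113: 206
merge 154 and 206: 360
The first pair merged (ga, al) ends up deepest, at depth 4.

4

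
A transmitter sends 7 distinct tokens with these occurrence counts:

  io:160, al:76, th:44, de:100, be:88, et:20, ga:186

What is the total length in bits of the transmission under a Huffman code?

Build the Huffman tree bottom-up:
et(20) + th(44) → 64
64 + al(76) → 140
be(88) + de(100) → 188
140 + io(160) → 300
ga(186) + 188 → 374
300 + 374 → 674
The encoded length is the sum of every internal node's weight: 64 + 140 + 188 + 300 + 374 + 674 = 1740 bits.

1740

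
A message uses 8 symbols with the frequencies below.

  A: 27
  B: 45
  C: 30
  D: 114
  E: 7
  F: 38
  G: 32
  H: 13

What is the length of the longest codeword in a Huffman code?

Merge the two lowest-weight nodes at each step:
merge E(7) and H(13): 20
merge 20 and A(27): 47
merge C(30) and G(32): 62
merge F(38) and B(45): 83
merge 47 and 62: 109
merge 83 and 109: 192
merge D(114) and 192: 306
Maximum depth reached is 5.

5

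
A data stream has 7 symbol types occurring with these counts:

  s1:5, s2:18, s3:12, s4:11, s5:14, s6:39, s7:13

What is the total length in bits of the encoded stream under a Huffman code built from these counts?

Merge the two smallest weights repeatedly:
merge s1(5) and s4(11): 16
merge s3(12) and s7(13): 25
merge s5(14) and 16: 30
merge s2(18) and 25: 43
merge 30 and s6(39): 69
merge 43 and 69: 112
Total encoded bits = sum of merged weights = 16 + 25 + 30 + 43 + 69 + 112 = 295.

295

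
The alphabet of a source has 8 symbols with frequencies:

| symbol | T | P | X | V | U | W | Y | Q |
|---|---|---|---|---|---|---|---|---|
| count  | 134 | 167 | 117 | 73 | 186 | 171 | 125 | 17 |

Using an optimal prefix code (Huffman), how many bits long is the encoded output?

Merge the two smallest weights repeatedly:
Q(17) + V(73) → 90
90 + X(117) → 207
Y(125) + T(134) → 259
P(167) + W(171) → 338
U(186) + 207 → 393
259 + 338 → 597
393 + 597 → 990
The encoded length is the sum of every internal node's weight: 90 + 207 + 259 + 338 + 393 + 597 + 990 = 2874 bits.

2874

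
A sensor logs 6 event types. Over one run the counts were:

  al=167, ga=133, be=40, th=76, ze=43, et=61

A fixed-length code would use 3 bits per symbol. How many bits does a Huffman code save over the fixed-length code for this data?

300

Fixed-length: 3 bits × 520 symbols = 1560 bits.
Huffman merges:
merge be(40) and ze(43): 83
merge et(61) and th(76): 137
merge 83 and ga(133): 216
merge 137 and al(167): 304
merge 216 and 304: 520
Huffman total = 83 + 137 + 216 + 304 + 520 = 1260 bits.
Saving = 1560 − 1260 = 300 bits.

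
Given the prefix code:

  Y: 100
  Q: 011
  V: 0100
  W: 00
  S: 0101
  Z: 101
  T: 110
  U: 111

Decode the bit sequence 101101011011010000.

Read left to right; each codeword is recognised as soon as it completes (prefix code):
  101→Z | 101→Z | 011→Q | 011→Q | 0100→V | 00→W
Decoded message: ZZQQVW

ZZQQVW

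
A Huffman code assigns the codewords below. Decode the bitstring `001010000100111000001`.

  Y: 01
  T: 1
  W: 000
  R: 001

RYWYRTTWR

Read left to right; each codeword is recognised as soon as it completes (prefix code):
  001→R | 01→Y | 000→W | 01→Y | 001→R | 1→T | 1→T | 000→W | 001→R
Decoded message: RYWYRTTWR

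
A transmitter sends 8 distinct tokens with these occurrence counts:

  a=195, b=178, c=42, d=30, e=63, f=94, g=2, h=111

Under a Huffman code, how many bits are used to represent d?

Huffman merges, smallest pair first:
merge g(2) and d(30): 32
merge 32 and c(42): 74
merge e(63) and 74: 137
merge f(94) and h(111): 205
merge 137 and b(178): 315
merge a(195) and 205: 400
merge 315 and 400: 715
d sits 5 levels below the root, so its codeword is 5 bits.

5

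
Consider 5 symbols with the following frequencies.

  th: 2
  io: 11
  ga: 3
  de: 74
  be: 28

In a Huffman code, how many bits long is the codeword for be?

Huffman merges, smallest pair first:
th(2) + ga(3) → 5
5 + io(11) → 16
16 + be(28) → 44
44 + de(74) → 118
The subtree containing be is merged 2 times, so code length = 2.

2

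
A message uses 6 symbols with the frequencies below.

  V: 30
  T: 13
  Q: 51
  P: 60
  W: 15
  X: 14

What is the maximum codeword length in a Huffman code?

4

Merge the two lowest-weight nodes at each step:
combine T(13), X(14) → 27
combine W(15), 27 → 42
combine V(30), 42 → 72
combine Q(51), P(60) → 111
combine 72, 111 → 183
Maximum depth reached is 4.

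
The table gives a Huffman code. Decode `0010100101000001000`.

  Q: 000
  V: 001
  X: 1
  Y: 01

Read left to right; each codeword is recognised as soon as it completes (prefix code):
  001→V | 01→Y | 001→V | 01→Y | 000→Q | 001→V | 000→Q
Decoded message: VYVYQVQ

VYVYQVQ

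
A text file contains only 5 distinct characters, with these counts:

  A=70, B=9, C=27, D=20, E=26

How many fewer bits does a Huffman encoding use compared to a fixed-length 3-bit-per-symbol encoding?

Fixed-length: 3 bits × 152 symbols = 456 bits.
Huffman merges:
merge B(9) and D(20): 29
merge E(26) and C(27): 53
merge 29 and 53: 82
merge A(70) and 82: 152
Huffman total = 29 + 53 + 82 + 152 = 316 bits.
Saving = 456 − 316 = 140 bits.

140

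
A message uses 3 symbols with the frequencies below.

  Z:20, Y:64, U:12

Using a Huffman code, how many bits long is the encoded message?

Build the Huffman tree bottom-up:
combine U(12), Z(20) → 32
combine 32, Y(64) → 96
Each symbol's bit-cost is frequency × depth; summing gives 128 bits (equivalently 32 + 96).

128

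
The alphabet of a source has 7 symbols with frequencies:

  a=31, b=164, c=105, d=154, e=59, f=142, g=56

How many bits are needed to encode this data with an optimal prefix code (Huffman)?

1902

Build the Huffman tree bottom-up:
combine a(31), g(56) → 87
combine e(59), 87 → 146
combine c(105), f(142) → 247
combine 146, d(154) → 300
combine b(164), 247 → 411
combine 300, 411 → 711
Each symbol's bit-cost is frequency × depth; summing gives 1902 bits (equivalently 87 + 146 + 247 + 300 + 411 + 711).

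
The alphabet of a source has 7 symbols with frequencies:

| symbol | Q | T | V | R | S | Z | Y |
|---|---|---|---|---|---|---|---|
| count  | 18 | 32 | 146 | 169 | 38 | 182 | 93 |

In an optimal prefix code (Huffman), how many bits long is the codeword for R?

Huffman merges, smallest pair first:
Q(18) + T(32) → 50
S(38) + 50 → 88
88 + Y(93) → 181
V(146) + R(169) → 315
181 + Z(182) → 363
315 + 363 → 678
R's leaf is at depth 2, giving a 2-bit codeword.

2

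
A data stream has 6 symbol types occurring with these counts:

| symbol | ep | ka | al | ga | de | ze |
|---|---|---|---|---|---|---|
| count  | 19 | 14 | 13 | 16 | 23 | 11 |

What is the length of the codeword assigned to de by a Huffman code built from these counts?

2

Repeatedly merge the two smallest:
merge ze(11) and al(13): 24
merge ka(14) and ga(16): 30
merge ep(19) and de(23): 42
merge 24 and 30: 54
merge 42 and 54: 96
de's leaf is at depth 2, giving a 2-bit codeword.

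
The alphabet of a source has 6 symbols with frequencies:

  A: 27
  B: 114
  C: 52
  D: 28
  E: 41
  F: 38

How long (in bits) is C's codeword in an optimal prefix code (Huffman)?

3

Huffman merges, smallest pair first:
A(27) + D(28) → 55
F(38) + E(41) → 79
C(52) + 55 → 107
79 + 107 → 186
B(114) + 186 → 300
C's leaf is at depth 3, giving a 3-bit codeword.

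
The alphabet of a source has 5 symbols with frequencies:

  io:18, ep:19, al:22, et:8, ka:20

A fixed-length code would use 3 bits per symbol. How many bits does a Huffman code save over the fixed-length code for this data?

Fixed-length: 3 bits × 87 symbols = 261 bits.
Huffman merges:
combine et(8), io(18) → 26
combine ep(19), ka(20) → 39
combine al(22), 26 → 48
combine 39, 48 → 87
Huffman total = 26 + 39 + 48 + 87 = 200 bits.
Saving = 261 − 200 = 61 bits.

61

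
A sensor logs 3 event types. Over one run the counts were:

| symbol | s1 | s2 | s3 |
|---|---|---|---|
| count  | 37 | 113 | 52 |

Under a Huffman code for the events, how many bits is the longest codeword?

2

Merge the two lowest-weight nodes at each step:
merge s1(37) and s3(52): 89
merge 89 and s2(113): 202
Maximum depth reached is 2.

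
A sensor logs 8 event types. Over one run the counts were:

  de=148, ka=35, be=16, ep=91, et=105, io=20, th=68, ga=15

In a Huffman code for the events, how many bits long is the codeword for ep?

2

Huffman merges, smallest pair first:
merge ga(15) and be(16): 31
merge io(20) and 31: 51
merge ka(35) and 51: 86
merge th(68) and 86: 154
merge ep(91) and et(105): 196
merge de(148) and 154: 302
merge 196 and 302: 498
The subtree containing ep is merged 2 times, so code length = 2.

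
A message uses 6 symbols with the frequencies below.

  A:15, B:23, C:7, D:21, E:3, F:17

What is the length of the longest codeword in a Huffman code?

Merge the two lowest-weight nodes at each step:
combine E(3), C(7) → 10
combine 10, A(15) → 25
combine F(17), D(21) → 38
combine B(23), 25 → 48
combine 38, 48 → 86
The rarest symbols sit at the bottom; the longest codeword is 4 bits.

4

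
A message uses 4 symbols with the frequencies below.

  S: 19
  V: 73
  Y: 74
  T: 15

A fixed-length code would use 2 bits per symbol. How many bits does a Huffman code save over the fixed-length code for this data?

40

Fixed-length: 2 bits × 181 symbols = 362 bits.
Huffman merges:
merge T(15) and S(19): 34
merge 34 and V(73): 107
merge Y(74) and 107: 181
Huffman total = 34 + 107 + 181 = 322 bits.
Saving = 362 − 322 = 40 bits.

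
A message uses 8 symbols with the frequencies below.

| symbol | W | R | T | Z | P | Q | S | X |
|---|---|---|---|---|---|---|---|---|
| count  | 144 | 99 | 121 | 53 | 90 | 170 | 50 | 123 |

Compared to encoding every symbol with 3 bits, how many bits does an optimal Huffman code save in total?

Fixed-length: 3 bits × 850 symbols = 2550 bits.
Huffman merges:
S(50) + Z(53) → 103
P(90) + R(99) → 189
103 + T(121) → 224
X(123) + W(144) → 267
Q(170) + 189 → 359
224 + 267 → 491
359 + 491 → 850
Huffman total = 103 + 189 + 224 + 267 + 359 + 491 + 850 = 2483 bits.
Saving = 2550 − 2483 = 67 bits.

67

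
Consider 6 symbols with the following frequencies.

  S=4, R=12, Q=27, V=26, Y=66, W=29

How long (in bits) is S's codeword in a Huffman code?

4

Huffman merges, smallest pair first:
S(4) + R(12) → 16
16 + V(26) → 42
Q(27) + W(29) → 56
42 + 56 → 98
Y(66) + 98 → 164
S sits 4 levels below the root, so its codeword is 4 bits.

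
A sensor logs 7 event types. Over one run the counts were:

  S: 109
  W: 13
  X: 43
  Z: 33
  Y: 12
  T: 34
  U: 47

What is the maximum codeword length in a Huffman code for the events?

5

Merge the two lowest-weight nodes at each step:
Y(12) + W(13) → 25
25 + Z(33) → 58
T(34) + X(43) → 77
U(47) + 58 → 105
77 + 105 → 182
S(109) + 182 → 291
Maximum depth reached is 5.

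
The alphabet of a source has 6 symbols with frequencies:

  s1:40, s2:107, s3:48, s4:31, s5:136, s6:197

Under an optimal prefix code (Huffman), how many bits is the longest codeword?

Merge the two lowest-weight nodes at each step:
combine s4(31), s1(40) → 71
combine s3(48), 71 → 119
combine s2(107), 119 → 226
combine s5(136), s6(197) → 333
combine 226, 333 → 559
The rarest symbols sit at the bottom; the longest codeword is 4 bits.

4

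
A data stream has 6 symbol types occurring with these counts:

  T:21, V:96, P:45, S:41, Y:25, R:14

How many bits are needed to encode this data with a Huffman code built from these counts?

569

Greedily combine the two least-frequent nodes:
merge R(14) and T(21): 35
merge Y(25) and 35: 60
merge S(41) and P(45): 86
merge 60 and 86: 146
merge V(96) and 146: 242
The encoded length is the sum of every internal node's weight: 35 + 60 + 86 + 146 + 242 = 569 bits.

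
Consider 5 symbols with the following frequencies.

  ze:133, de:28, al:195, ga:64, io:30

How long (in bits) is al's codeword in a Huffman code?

1

Repeatedly merge the two smallest:
combine de(28), io(30) → 58
combine 58, ga(64) → 122
combine 122, ze(133) → 255
combine al(195), 255 → 450
al sits one level below the root: a 1-bit codeword.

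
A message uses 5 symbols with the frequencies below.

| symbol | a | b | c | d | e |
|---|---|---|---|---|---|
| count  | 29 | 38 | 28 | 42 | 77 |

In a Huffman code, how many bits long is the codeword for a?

3

Repeatedly merge the two smallest:
combine c(28), a(29) → 57
combine b(38), d(42) → 80
combine 57, e(77) → 134
combine 80, 134 → 214
a sits 3 levels below the root, so its codeword is 3 bits.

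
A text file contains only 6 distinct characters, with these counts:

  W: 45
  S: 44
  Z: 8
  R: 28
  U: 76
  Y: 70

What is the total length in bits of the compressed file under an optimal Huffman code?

Merge the two smallest weights repeatedly:
Z(8) + R(28) → 36
36 + S(44) → 80
W(45) + Y(70) → 115
U(76) + 80 → 156
115 + 156 → 271
Total encoded bits = sum of merged weights = 36 + 80 + 115 + 156 + 271 = 658.

658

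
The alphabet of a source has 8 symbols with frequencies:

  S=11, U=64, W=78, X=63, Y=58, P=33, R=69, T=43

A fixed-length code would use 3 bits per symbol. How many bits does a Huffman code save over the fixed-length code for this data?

Fixed-length: 3 bits × 419 symbols = 1257 bits.
Huffman merges:
merge S(11) and P(33): 44
merge T(43) and 44: 87
merge Y(58) and X(63): 121
merge U(64) and R(69): 133
merge W(78) and 87: 165
merge 121 and 133: 254
merge 165 and 254: 419
Huffman total = 44 + 87 + 121 + 133 + 165 + 254 + 419 = 1223 bits.
Saving = 1257 − 1223 = 34 bits.

34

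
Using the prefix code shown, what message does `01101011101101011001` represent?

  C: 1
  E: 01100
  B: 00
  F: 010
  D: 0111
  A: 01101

Read left to right; each codeword is recognised as soon as it completes (prefix code):
  01101→A | 0111→D | 01101→A | 01100→E | 1→C
Decoded message: ADAEC

ADAEC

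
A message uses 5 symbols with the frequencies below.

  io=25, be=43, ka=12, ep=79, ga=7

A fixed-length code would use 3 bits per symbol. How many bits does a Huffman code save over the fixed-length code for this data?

Fixed-length: 3 bits × 166 symbols = 498 bits.
Huffman merges:
merge ga(7) and ka(12): 19
merge 19 and io(25): 44
merge be(43) and 44: 87
merge ep(79) and 87: 166
Huffman total = 19 + 44 + 87 + 166 = 316 bits.
Saving = 498 − 316 = 182 bits.

182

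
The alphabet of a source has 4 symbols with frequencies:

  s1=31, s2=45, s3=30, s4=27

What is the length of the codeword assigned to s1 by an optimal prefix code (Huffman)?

Huffman merges, smallest pair first:
combine s4(27), s3(30) → 57
combine s1(31), s2(45) → 76
combine 57, 76 → 133
The subtree containing s1 is merged 2 times, so code length = 2.

2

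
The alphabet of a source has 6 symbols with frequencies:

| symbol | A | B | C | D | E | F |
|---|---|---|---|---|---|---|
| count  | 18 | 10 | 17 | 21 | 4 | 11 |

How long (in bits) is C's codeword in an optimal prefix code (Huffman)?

Repeatedly merge the two smallest:
merge E(4) and B(10): 14
merge F(11) and 14: 25
merge C(17) and A(18): 35
merge D(21) and 25: 46
merge 35 and 46: 81
C's leaf is at depth 2, giving a 2-bit codeword.

2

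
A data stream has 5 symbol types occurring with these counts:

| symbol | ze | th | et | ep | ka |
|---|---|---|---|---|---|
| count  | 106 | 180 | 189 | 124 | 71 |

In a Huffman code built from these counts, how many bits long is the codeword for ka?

3

Build the tree from the bottom:
combine ka(71), ze(106) → 177
combine ep(124), 177 → 301
combine th(180), et(189) → 369
combine 301, 369 → 670
ka's leaf is at depth 3, giving a 3-bit codeword.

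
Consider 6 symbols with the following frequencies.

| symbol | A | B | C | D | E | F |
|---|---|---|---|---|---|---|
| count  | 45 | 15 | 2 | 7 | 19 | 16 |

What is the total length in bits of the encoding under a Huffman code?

Merge the two smallest weights repeatedly:
C(2) + D(7) → 9
9 + B(15) → 24
F(16) + E(19) → 35
24 + 35 → 59
A(45) + 59 → 104
The encoded length is the sum of every internal node's weight: 9 + 24 + 35 + 59 + 104 = 231 bits.

231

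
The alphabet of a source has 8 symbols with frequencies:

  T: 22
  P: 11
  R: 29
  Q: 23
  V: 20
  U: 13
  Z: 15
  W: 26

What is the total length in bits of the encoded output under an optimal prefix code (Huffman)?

472

Greedily combine the two least-frequent nodes:
merge P(11) and U(13): 24
merge Z(15) and V(20): 35
merge T(22) and Q(23): 45
merge 24 and W(26): 50
merge R(29) and 35: 64
merge 45 and 50: 95
merge 64 and 95: 159
Total encoded bits = sum of merged weights = 24 + 35 + 45 + 50 + 64 + 95 + 159 = 472.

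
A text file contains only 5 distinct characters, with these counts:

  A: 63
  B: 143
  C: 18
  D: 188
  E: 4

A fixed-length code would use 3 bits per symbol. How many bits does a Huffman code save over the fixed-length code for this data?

Fixed-length: 3 bits × 416 symbols = 1248 bits.
Huffman merges:
merge E(4) and C(18): 22
merge 22 and A(63): 85
merge 85 and B(143): 228
merge D(188) and 228: 416
Huffman total = 22 + 85 + 228 + 416 = 751 bits.
Saving = 1248 − 751 = 497 bits.

497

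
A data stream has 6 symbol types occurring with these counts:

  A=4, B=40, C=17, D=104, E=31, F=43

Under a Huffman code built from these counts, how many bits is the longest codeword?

4

Merge the two lowest-weight nodes at each step:
A(4) + C(17) → 21
21 + E(31) → 52
B(40) + F(43) → 83
52 + 83 → 135
D(104) + 135 → 239
The rarest symbols sit at the bottom; the longest codeword is 4 bits.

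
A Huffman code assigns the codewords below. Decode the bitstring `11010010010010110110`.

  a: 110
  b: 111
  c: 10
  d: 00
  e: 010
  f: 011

Read left to right; each codeword is recognised as soon as it completes (prefix code):
  110→a | 10→c | 010→e | 010→e | 010→e | 110→a | 110→a
Decoded message: aceeeaa

aceeeaa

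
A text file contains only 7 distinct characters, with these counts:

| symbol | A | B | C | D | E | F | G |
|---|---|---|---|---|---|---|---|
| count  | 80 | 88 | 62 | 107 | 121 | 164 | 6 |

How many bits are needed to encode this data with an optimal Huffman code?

Build the Huffman tree bottom-up:
combine G(6), C(62) → 68
combine 68, A(80) → 148
combine B(88), D(107) → 195
combine E(121), 148 → 269
combine F(164), 195 → 359
combine 269, 359 → 628
Total encoded bits = sum of merged weights = 68 + 148 + 195 + 269 + 359 + 628 = 1667.

1667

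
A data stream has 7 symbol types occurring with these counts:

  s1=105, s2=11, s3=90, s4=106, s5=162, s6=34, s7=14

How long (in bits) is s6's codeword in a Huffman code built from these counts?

4

Build the tree from the bottom:
merge s2(11) and s7(14): 25
merge 25 and s6(34): 59
merge 59 and s3(90): 149
merge s1(105) and s4(106): 211
merge 149 and s5(162): 311
merge 211 and 311: 522
The subtree containing s6 is merged 4 times, so code length = 4.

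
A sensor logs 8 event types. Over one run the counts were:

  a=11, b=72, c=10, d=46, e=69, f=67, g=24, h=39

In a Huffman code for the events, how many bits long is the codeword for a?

5

Huffman merges, smallest pair first:
combine c(10), a(11) → 21
combine 21, g(24) → 45
combine h(39), 45 → 84
combine d(46), f(67) → 113
combine e(69), b(72) → 141
combine 84, 113 → 197
combine 141, 197 → 338
a sits 5 levels below the root, so its codeword is 5 bits.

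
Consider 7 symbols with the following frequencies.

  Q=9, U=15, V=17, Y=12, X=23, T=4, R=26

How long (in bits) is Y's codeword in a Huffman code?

Huffman merges, smallest pair first:
merge T(4) and Q(9): 13
merge Y(12) and 13: 25
merge U(15) and V(17): 32
merge X(23) and 25: 48
merge R(26) and 32: 58
merge 48 and 58: 106
The subtree containing Y is merged 3 times, so code length = 3.

3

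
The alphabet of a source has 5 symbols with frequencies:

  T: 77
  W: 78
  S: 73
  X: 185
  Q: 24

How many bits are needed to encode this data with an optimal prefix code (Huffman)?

Greedily combine the two least-frequent nodes:
Q(24) + S(73) → 97
T(77) + W(78) → 155
97 + 155 → 252
X(185) + 252 → 437
Each symbol's bit-cost is frequency × depth; summing gives 941 bits (equivalently 97 + 155 + 252 + 437).

941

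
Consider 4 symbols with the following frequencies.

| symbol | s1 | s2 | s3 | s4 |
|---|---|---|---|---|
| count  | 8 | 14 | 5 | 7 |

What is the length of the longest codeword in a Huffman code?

Merge the two lowest-weight nodes at each step:
merge s3(5) and s4(7): 12
merge s1(8) and 12: 20
merge s2(14) and 20: 34
The rarest symbols sit at the bottom; the longest codeword is 3 bits.

3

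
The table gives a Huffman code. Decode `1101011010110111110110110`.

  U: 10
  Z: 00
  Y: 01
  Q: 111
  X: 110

XUXUXQXXX

Read left to right; each codeword is recognised as soon as it completes (prefix code):
  110→X | 10→U | 110→X | 10→U | 110→X | 111→Q | 110→X | 110→X | 110→X
Decoded message: XUXUXQXXX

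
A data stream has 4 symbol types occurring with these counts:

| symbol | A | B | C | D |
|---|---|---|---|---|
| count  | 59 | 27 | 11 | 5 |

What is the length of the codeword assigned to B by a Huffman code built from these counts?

2

Huffman merges, smallest pair first:
merge D(5) and C(11): 16
merge 16 and B(27): 43
merge 43 and A(59): 102
The subtree containing B is merged 2 times, so code length = 2.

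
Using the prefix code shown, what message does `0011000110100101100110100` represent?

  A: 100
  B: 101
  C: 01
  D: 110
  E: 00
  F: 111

EDEDABADA

Read left to right; each codeword is recognised as soon as it completes (prefix code):
  00→E | 110→D | 00→E | 110→D | 100→A | 101→B | 100→A | 110→D | 100→A
Decoded message: EDEDABADA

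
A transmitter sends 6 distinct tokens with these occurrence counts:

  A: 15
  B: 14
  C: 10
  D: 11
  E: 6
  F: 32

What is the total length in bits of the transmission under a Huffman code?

216

Greedily combine the two least-frequent nodes:
combine E(6), C(10) → 16
combine D(11), B(14) → 25
combine A(15), 16 → 31
combine 25, 31 → 56
combine F(32), 56 → 88
Total encoded bits = sum of merged weights = 16 + 25 + 31 + 56 + 88 = 216.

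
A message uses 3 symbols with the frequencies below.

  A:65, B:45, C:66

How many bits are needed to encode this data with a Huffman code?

286

Merge the two smallest weights repeatedly:
merge B(45) and A(65): 110
merge C(66) and 110: 176
Each symbol's bit-cost is frequency × depth; summing gives 286 bits (equivalently 110 + 176).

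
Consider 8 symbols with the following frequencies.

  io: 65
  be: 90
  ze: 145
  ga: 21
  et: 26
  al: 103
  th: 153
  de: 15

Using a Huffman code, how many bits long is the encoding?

1654

Merge the two smallest weights repeatedly:
merge de(15) and ga(21): 36
merge et(26) and 36: 62
merge 62 and io(65): 127
merge be(90) and al(103): 193
merge 127 and ze(145): 272
merge th(153) and 193: 346
merge 272 and 346: 618
Total encoded bits = sum of merged weights = 36 + 62 + 127 + 193 + 272 + 346 + 618 = 1654.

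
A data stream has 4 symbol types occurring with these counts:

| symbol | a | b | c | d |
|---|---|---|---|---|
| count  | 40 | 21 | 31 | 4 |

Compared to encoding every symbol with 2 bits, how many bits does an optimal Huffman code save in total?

15

Fixed-length: 2 bits × 96 symbols = 192 bits.
Huffman merges:
d(4) + b(21) → 25
25 + c(31) → 56
a(40) + 56 → 96
Huffman total = 25 + 56 + 96 = 177 bits.
Saving = 192 − 177 = 15 bits.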